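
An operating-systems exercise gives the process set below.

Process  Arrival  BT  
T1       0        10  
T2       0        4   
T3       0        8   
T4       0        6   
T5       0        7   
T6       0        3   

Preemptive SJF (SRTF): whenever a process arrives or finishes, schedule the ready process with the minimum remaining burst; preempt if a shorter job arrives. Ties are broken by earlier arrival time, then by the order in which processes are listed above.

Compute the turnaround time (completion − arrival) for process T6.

3

Timeline: | T6 0-3 | T2 3-7 | T4 7-13 | T5 13-20 | T3 20-28 | T1 28-38 |
Completion: T1=38  T2=7  T3=28  T4=13  T5=20  T6=3
Turnaround (C−A): T1=38  T2=7  T3=28  T4=13  T5=20  T6=3
Turnaround(T6) = completion − arrival = 3 − 0 = 3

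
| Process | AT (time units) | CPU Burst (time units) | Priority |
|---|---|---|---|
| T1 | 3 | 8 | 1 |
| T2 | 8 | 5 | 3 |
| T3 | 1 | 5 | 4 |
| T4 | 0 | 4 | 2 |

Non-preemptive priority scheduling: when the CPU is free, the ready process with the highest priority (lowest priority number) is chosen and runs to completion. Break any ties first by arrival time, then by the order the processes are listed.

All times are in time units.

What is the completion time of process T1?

Timeline: | T4 0-4 | T1 4-12 | T2 12-17 | T3 17-22 |
Completion: T1=12  T2=17  T3=22  T4=4

12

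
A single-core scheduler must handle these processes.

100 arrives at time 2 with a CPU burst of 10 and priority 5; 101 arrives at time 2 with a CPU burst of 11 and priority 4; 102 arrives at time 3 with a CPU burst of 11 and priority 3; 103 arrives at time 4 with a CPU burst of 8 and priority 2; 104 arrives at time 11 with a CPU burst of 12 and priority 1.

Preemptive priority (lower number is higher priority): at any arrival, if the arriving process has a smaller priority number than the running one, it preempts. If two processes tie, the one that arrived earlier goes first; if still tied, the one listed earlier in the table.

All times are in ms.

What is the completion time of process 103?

24

Gantt: | idle 0-2 | 101 2-3 | 102 3-4 | 103 4-11 | 104 11-23 | 103 23-24 | 102 24-34 | 101 34-44 | 100 44-54 |
Completion: 100=54  101=44  102=34  103=24  104=23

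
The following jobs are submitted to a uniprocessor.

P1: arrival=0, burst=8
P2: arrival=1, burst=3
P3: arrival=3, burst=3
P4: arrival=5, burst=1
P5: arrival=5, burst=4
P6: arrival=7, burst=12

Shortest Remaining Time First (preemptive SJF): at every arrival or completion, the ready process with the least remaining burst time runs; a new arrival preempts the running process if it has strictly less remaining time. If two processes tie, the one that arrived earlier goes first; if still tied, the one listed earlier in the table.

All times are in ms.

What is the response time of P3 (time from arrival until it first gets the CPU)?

Gantt: | P1 0-1 | P2 1-4 | P3 4-5 | P4 5-6 | P3 6-8 | P5 8-12 | P1 12-19 | P6 19-31 |
Completion: P1=19  P2=4  P3=8  P4=6  P5=12  P6=31
Turnaround (C−A): P1=19  P2=3  P3=5  P4=1  P5=7  P6=24
Response(P3) = first start − arrival = 4 − 3 = 1

1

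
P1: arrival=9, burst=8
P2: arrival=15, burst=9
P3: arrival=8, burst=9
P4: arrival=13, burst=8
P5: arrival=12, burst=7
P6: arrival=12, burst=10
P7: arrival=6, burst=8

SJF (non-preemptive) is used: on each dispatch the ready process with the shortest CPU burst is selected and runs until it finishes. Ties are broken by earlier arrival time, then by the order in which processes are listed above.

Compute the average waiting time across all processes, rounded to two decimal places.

19.00

Schedule: | idle 0-6 | P7 6-14 | P5 14-21 | P1 21-29 | P4 29-37 | P3 37-46 | P2 46-55 | P6 55-65 |
Completion: P1=29  P2=55  P3=46  P4=37  P5=21  P6=65  P7=14
Turnaround (C−A): P1=20  P2=40  P3=38  P4=24  P5=9  P6=53  P7=8
Waiting times: P1=12, P2=31, P3=29, P4=16, P5=2, P6=43, P7=0
Average waiting = (12+31+29+16+2+43+0) / 7 = 133/7 = 19.00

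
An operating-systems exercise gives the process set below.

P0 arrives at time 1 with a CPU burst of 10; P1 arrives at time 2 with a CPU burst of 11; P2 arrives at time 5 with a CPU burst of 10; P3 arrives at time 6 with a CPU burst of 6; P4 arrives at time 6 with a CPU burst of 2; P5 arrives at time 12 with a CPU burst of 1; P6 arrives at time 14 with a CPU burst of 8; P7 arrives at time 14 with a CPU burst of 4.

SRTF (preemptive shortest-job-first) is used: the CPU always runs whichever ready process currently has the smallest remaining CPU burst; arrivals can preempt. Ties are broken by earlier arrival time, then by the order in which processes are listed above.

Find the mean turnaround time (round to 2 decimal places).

Timeline: | idle 0-1 | P0 1-6 | P4 6-8 | P0 8-13 | P5 13-14 | P7 14-18 | P3 18-24 | P6 24-32 | P2 32-42 | P1 42-53 |
Completion: P0=13  P1=53  P2=42  P3=24  P4=8  P5=14  P6=32  P7=18
Turnaround times: P0=12, P1=51, P2=37, P3=18, P4=2, P5=2, P6=18, P7=4
Average turnaround = (12+51+37+18+2+2+18+4) / 8 = 144/8 = 18.00

18.00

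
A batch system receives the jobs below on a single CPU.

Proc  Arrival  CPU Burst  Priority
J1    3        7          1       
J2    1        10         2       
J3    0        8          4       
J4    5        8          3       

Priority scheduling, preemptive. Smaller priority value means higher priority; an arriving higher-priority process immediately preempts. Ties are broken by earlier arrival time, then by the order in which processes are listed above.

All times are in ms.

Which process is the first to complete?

Gantt: | J3 0-1 | J2 1-3 | J1 3-10 | J2 10-18 | J4 18-26 | J3 26-33 |
Completion: J1=10  J2=18  J3=33  J4=26
Turnaround (C−A): J1=7  J2=17  J3=33  J4=21
Finish order: J1 → J2 → J4 → J3

J1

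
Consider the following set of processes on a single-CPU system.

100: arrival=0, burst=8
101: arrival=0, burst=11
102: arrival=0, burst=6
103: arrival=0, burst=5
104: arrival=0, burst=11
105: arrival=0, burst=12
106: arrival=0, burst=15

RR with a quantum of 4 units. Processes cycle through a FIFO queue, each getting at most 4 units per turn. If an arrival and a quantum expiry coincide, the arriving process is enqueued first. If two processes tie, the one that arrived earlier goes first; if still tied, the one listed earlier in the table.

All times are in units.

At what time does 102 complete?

38

Timeline: | 100 0-4 | 101 4-8 | 102 8-12 | 103 12-16 | 104 16-20 | 105 20-24 | 106 24-28 | 100 28-32 | 101 32-36 | 102 36-38 | 103 38-39 | 104 39-43 | 105 43-47 | 106 47-51 | 101 51-54 | 104 54-57 | 105 57-61 | 106 61-68 |
Completion: 100=32  101=54  102=38  103=39  104=57  105=61  106=68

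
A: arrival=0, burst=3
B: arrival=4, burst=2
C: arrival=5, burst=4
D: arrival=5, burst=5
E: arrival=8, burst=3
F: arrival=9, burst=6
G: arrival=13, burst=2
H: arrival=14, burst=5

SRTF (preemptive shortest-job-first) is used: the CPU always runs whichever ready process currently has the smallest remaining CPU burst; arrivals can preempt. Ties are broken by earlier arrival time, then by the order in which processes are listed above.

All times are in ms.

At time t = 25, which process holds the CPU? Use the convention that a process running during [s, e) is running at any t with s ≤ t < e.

F

Gantt: | A 0-3 | idle 3-4 | B 4-6 | C 6-10 | E 10-13 | G 13-15 | D 15-20 | H 20-25 | F 25-31 |
Completion: A=3  B=6  C=10  D=20  E=13  F=31  G=15  H=25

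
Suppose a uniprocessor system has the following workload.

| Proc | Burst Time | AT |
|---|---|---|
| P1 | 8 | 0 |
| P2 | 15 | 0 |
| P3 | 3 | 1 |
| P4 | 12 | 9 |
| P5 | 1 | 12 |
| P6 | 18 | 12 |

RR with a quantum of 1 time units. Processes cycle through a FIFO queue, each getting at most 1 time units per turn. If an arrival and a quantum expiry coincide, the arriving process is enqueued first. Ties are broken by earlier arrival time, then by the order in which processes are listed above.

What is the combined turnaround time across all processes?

Gantt: | P1 0-1 | P2 1-2 | P3 2-3 | P1 3-4 | P2 4-5 | P3 5-6 | P1 6-7 | P2 7-8 | P3 8-9 | P1 9-10 | P2 10-11 | P4 11-12 | P1 12-13 | P2 13-14 | P5 14-15 | P6 15-16 | P4 16-17 | P1 17-18 | P2 18-19 | P6 19-20 | P4 20-21 | P1 21-22 | P2 22-23 | P6 23-24 | P4 24-25 | P1 25-26 | P2 26-27 | P6 27-28 | P4 28-29 | P2 29-30 | P6 30-31 | P4 31-32 | P2 32-33 | P6 33-34 | P4 34-35 | P2 35-36 | P6 36-37 | P4 37-38 | P2 38-39 | P6 39-40 | P4 40-41 | P2 41-42 | P6 42-43 | P4 43-44 | P2 44-45 | P6 45-46 | P4 46-47 | P2 47-48 | P6 48-49 | P4 49-50 | P6 50-57 |
Completion: P1=26  P2=48  P3=9  P4=50  P5=15  P6=57
Turnaround (C−A): P1=26  P2=48  P3=8  P4=41  P5=3  P6=45
Turnaround = completion − arrival: P1=26, P2=48, P3=8, P4=41, P5=3, P6=45
Total turnaround = 26 + 48 + 8 + 41 + 3 + 45 = 171

171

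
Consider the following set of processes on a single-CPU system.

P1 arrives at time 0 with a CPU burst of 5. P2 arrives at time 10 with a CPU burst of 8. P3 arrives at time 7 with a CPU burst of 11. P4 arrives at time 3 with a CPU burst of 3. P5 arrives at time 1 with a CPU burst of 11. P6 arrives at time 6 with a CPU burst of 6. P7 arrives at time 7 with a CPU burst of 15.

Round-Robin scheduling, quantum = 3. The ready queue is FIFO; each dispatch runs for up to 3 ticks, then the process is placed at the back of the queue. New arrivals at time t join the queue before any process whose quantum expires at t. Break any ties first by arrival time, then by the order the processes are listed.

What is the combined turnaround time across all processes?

221

Schedule: | P1 0-3 | P5 3-6 | P4 6-9 | P1 9-11 | P6 11-14 | P5 14-17 | P3 17-20 | P7 20-23 | P2 23-26 | P6 26-29 | P5 29-32 | P3 32-35 | P7 35-38 | P2 38-41 | P5 41-43 | P3 43-46 | P7 46-49 | P2 49-51 | P3 51-53 | P7 53-59 |
Completion: P1=11  P2=51  P3=53  P4=9  P5=43  P6=29  P7=59
Turnaround (C−A): P1=11  P2=41  P3=46  P4=6  P5=42  P6=23  P7=52
Turnaround = completion − arrival: P1=11, P2=41, P3=46, P4=6, P5=42, P6=23, P7=52
Total turnaround = 11 + 41 + 46 + 6 + 42 + 23 + 52 = 221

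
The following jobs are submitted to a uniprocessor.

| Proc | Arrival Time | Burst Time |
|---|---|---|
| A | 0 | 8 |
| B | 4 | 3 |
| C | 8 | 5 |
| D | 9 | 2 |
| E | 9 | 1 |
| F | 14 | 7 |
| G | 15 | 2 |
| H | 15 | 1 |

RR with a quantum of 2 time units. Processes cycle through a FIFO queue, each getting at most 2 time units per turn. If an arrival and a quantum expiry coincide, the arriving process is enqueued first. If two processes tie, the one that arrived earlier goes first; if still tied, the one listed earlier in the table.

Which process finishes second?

A

Timeline: | A 0-4 | B 4-6 | A 6-8 | B 8-9 | C 9-11 | A 11-13 | D 13-15 | E 15-16 | C 16-18 | F 18-20 | G 20-22 | H 22-23 | C 23-24 | F 24-29 |
Completion: A=13  B=9  C=24  D=15  E=16  F=29  G=22  H=23
Turnaround (C−A): A=13  B=5  C=16  D=6  E=7  F=15  G=7  H=8
Finish order: B → A → D → E → G → H → C → F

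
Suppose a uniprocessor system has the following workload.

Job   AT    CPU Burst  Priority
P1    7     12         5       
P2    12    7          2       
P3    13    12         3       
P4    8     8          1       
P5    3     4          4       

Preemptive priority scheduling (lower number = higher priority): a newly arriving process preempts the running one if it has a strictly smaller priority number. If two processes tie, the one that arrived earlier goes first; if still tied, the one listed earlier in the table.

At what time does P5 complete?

7

Timeline: | idle 0-3 | P5 3-7 | P1 7-8 | P4 8-16 | P2 16-23 | P3 23-35 | P1 35-46 |
Completion: P1=46  P2=23  P3=35  P4=16  P5=7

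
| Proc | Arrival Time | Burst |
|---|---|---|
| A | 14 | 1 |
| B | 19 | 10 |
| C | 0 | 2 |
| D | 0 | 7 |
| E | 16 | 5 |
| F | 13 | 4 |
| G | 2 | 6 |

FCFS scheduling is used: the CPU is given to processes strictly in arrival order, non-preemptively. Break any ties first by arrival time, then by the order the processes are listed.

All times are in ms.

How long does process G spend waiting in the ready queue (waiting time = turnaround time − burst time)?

7

Timeline: | C 0-2 | D 2-9 | G 9-15 | F 15-19 | A 19-20 | E 20-25 | B 25-35 |
Completion: A=20  B=35  C=2  D=9  E=25  F=19  G=15
Waiting(G) = turnaround − burst = 13 − 6 = 7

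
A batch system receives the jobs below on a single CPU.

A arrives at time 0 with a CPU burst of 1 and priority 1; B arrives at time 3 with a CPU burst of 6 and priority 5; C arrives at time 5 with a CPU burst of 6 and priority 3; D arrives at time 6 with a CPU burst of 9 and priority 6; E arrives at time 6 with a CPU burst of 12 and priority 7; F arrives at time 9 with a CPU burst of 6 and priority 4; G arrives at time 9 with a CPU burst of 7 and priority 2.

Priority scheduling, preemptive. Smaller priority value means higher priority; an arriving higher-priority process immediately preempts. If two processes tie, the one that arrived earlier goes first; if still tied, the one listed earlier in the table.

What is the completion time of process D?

37

Timeline: | A 0-1 | idle 1-3 | B 3-5 | C 5-9 | G 9-16 | C 16-18 | F 18-24 | B 24-28 | D 28-37 | E 37-49 |
Completion: A=1  B=28  C=18  D=37  E=49  F=24  G=16
Turnaround (C−A): A=1  B=25  C=13  D=31  E=43  F=15  G=7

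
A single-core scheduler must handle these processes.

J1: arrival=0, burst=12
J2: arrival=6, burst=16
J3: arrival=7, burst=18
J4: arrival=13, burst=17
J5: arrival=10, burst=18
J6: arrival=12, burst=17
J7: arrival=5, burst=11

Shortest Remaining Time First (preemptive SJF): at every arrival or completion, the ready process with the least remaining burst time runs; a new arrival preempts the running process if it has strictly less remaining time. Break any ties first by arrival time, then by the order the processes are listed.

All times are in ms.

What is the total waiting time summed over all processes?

241

Timeline: | J1 0-12 | J7 12-23 | J2 23-39 | J6 39-56 | J4 56-73 | J3 73-91 | J5 91-109 |
Completion: J1=12  J2=39  J3=91  J4=73  J5=109  J6=56  J7=23
Turnaround (C−A): J1=12  J2=33  J3=84  J4=60  J5=99  J6=44  J7=18
Waiting = turnaround − burst: J1=0, J2=17, J3=66, J4=43, J5=81, J6=27, J7=7
Total waiting = 0 + 17 + 66 + 43 + 81 + 27 + 7 = 241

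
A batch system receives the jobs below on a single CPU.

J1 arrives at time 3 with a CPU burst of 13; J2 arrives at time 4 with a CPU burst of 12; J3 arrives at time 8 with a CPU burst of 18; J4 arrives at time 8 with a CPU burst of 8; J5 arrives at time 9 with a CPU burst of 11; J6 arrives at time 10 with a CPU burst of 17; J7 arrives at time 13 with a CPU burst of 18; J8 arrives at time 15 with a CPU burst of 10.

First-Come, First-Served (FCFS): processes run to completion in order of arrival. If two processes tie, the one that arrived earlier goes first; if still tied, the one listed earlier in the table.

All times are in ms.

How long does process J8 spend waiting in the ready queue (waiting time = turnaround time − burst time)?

85

Timeline: | idle 0-3 | J1 3-16 | J2 16-28 | J3 28-46 | J4 46-54 | J5 54-65 | J6 65-82 | J7 82-100 | J8 100-110 |
Completion: J1=16  J2=28  J3=46  J4=54  J5=65  J6=82  J7=100  J8=110
Turnaround (C−A): J1=13  J2=24  J3=38  J4=46  J5=56  J6=72  J7=87  J8=95
Waiting(J8) = turnaround − burst = 95 − 10 = 85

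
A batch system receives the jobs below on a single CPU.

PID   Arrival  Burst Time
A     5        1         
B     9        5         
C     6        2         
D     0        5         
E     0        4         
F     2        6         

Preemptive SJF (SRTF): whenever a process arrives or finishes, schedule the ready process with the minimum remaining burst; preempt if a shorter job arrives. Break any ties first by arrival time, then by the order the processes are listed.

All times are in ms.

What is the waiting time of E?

0

Timeline: | E 0-4 | D 4-5 | A 5-6 | C 6-8 | D 8-12 | B 12-17 | F 17-23 |
Completion: A=6  B=17  C=8  D=12  E=4  F=23
Turnaround (C−A): A=1  B=8  C=2  D=12  E=4  F=21
Waiting(E) = turnaround − burst = 4 − 4 = 0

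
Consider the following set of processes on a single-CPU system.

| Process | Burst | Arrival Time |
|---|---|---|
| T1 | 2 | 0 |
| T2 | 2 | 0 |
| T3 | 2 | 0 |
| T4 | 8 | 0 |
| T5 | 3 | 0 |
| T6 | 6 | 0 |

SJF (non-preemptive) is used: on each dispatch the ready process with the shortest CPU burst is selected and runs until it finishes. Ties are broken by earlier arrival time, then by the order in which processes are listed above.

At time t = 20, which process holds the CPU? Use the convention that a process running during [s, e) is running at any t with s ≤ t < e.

Gantt: | T1 0-2 | T2 2-4 | T3 4-6 | T5 6-9 | T6 9-15 | T4 15-23 |
Completion: T1=2  T2=4  T3=6  T4=23  T5=9  T6=15

T4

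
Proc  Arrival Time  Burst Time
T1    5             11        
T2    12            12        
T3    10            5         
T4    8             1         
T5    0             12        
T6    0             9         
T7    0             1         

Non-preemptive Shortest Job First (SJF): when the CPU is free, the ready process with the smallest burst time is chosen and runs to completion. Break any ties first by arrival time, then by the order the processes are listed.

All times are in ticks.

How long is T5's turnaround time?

39

Gantt: | T7 0-1 | T6 1-10 | T4 10-11 | T3 11-16 | T1 16-27 | T5 27-39 | T2 39-51 |
Completion: T1=27  T2=51  T3=16  T4=11  T5=39  T6=10  T7=1
Turnaround(T5) = completion − arrival = 39 − 0 = 39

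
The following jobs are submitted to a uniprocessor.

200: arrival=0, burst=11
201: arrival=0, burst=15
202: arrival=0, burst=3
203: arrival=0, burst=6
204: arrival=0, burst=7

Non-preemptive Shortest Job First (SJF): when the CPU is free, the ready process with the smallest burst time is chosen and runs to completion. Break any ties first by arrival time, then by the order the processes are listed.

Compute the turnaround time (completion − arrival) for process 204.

Gantt: | 202 0-3 | 203 3-9 | 204 9-16 | 200 16-27 | 201 27-42 |
Completion: 200=27  201=42  202=3  203=9  204=16
Turnaround (C−A): 200=27  201=42  202=3  203=9  204=16
Turnaround(204) = completion − arrival = 16 − 0 = 16

16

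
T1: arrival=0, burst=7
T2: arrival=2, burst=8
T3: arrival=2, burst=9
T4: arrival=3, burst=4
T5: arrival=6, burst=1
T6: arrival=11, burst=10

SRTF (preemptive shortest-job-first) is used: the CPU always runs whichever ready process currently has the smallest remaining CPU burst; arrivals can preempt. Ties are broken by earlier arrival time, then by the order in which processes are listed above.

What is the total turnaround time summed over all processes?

Gantt: | T1 0-7 | T5 7-8 | T4 8-12 | T2 12-20 | T3 20-29 | T6 29-39 |
Completion: T1=7  T2=20  T3=29  T4=12  T5=8  T6=39
Turnaround = completion − arrival: T1=7, T2=18, T3=27, T4=9, T5=2, T6=28
Total turnaround = 7 + 18 + 27 + 9 + 2 + 28 = 91

91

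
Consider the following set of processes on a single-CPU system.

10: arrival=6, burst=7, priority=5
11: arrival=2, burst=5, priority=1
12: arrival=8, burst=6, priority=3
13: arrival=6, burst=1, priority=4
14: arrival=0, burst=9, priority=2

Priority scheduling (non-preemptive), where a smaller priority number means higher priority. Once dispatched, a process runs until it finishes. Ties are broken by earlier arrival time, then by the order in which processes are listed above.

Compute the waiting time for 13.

Timeline: | 14 0-9 | 11 9-14 | 12 14-20 | 13 20-21 | 10 21-28 |
Completion: 10=28  11=14  12=20  13=21  14=9
Waiting(13) = turnaround − burst = 15 − 1 = 14

14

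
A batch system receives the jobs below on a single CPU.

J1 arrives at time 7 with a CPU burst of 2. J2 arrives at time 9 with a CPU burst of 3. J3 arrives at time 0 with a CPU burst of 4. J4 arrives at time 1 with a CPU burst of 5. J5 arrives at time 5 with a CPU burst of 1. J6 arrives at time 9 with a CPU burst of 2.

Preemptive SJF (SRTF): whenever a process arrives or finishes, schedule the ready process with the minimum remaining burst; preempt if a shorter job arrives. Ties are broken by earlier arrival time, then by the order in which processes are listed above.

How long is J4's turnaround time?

Gantt: | J3 0-4 | J4 4-5 | J5 5-6 | J4 6-7 | J1 7-9 | J6 9-11 | J4 11-14 | J2 14-17 |
Completion: J1=9  J2=17  J3=4  J4=14  J5=6  J6=11
Turnaround (C−A): J1=2  J2=8  J3=4  J4=13  J5=1  J6=2
Turnaround(J4) = completion − arrival = 14 − 1 = 13

13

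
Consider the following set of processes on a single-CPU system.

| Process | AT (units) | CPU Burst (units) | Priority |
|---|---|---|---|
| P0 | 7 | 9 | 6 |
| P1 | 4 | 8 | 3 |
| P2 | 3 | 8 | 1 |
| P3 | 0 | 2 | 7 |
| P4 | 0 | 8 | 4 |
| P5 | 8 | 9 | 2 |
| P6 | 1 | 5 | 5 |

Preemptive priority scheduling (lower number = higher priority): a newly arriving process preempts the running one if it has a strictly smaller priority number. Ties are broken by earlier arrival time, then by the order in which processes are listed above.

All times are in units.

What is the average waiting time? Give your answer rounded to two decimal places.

22.00

Timeline: | P4 0-3 | P2 3-11 | P5 11-20 | P1 20-28 | P4 28-33 | P6 33-38 | P0 38-47 | P3 47-49 |
Completion: P0=47  P1=28  P2=11  P3=49  P4=33  P5=20  P6=38
Waiting times: P0=31, P1=16, P2=0, P3=47, P4=25, P5=3, P6=32
Average waiting = (31+16+0+47+25+3+32) / 7 = 154/7 = 22.00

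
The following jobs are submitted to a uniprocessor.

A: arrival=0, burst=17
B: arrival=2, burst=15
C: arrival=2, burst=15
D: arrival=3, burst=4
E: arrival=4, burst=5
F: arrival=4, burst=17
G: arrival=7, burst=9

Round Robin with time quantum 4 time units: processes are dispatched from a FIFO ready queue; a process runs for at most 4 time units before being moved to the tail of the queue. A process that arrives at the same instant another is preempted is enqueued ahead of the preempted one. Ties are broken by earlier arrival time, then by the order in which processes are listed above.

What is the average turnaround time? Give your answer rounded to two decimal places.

59.57

Schedule: | A 0-4 | B 4-8 | C 8-12 | D 12-16 | E 16-20 | F 20-24 | A 24-28 | G 28-32 | B 32-36 | C 36-40 | E 40-41 | F 41-45 | A 45-49 | G 49-53 | B 53-57 | C 57-61 | F 61-65 | A 65-69 | G 69-70 | B 70-73 | C 73-76 | F 76-80 | A 80-81 | F 81-82 |
Completion: A=81  B=73  C=76  D=16  E=41  F=82  G=70
Turnaround (C−A): A=81  B=71  C=74  D=13  E=37  F=78  G=63
Turnaround times: A=81, B=71, C=74, D=13, E=37, F=78, G=63
Average turnaround = (81+71+74+13+37+78+63) / 7 = 417/7 = 59.57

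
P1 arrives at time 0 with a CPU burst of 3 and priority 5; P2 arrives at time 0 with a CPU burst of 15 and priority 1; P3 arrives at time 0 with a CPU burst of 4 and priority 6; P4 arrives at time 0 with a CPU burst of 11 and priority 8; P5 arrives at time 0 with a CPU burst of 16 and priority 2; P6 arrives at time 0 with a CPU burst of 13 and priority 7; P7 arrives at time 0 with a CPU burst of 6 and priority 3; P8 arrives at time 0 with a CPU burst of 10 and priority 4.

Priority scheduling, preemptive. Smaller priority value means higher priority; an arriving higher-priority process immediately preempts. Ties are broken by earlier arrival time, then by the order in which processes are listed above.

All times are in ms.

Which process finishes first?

Timeline: | P2 0-15 | P5 15-31 | P7 31-37 | P8 37-47 | P1 47-50 | P3 50-54 | P6 54-67 | P4 67-78 |
Completion: P1=50  P2=15  P3=54  P4=78  P5=31  P6=67  P7=37  P8=47
Turnaround (C−A): P1=50  P2=15  P3=54  P4=78  P5=31  P6=67  P7=37  P8=47
Finish order: P2 → P5 → P7 → P8 → P1 → P3 → P6 → P4

P2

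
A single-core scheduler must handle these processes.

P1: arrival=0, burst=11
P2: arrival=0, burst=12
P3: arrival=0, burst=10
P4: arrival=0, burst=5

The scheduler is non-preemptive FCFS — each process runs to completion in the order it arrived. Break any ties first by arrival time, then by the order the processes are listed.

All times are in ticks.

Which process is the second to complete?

Timeline: | P1 0-11 | P2 11-23 | P3 23-33 | P4 33-38 |
Completion: P1=11  P2=23  P3=33  P4=38
Finish order: P1 → P2 → P3 → P4

P2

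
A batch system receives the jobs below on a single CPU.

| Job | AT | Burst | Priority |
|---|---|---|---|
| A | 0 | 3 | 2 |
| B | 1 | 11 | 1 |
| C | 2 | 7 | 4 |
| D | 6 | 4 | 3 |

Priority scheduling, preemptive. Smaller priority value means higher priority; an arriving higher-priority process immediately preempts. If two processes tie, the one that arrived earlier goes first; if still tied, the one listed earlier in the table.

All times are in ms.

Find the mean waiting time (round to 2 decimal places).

Gantt: | A 0-1 | B 1-12 | A 12-14 | D 14-18 | C 18-25 |
Completion: A=14  B=12  C=25  D=18
Waiting times: A=11, B=0, C=16, D=8
Average waiting = (11+0+16+8) / 4 = 35/4 = 8.75

8.75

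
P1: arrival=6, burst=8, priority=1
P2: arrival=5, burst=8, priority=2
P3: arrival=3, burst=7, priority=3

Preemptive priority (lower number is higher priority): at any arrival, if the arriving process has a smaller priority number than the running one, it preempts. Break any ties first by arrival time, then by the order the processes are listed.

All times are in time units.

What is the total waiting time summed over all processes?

Timeline: | idle 0-3 | P3 3-5 | P2 5-6 | P1 6-14 | P2 14-21 | P3 21-26 |
Completion: P1=14  P2=21  P3=26
Waiting = turnaround − burst: P1=0, P2=8, P3=16
Total waiting = 0 + 8 + 16 = 24

24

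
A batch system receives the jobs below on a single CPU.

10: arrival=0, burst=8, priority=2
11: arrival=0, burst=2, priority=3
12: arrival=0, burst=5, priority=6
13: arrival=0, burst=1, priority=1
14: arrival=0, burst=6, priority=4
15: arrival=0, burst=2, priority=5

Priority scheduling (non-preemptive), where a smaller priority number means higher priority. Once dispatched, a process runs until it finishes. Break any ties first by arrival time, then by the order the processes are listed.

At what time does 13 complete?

1

Schedule: | 13 0-1 | 10 1-9 | 11 9-11 | 14 11-17 | 15 17-19 | 12 19-24 |
Completion: 10=9  11=11  12=24  13=1  14=17  15=19
Turnaround (C−A): 10=9  11=11  12=24  13=1  14=17  15=19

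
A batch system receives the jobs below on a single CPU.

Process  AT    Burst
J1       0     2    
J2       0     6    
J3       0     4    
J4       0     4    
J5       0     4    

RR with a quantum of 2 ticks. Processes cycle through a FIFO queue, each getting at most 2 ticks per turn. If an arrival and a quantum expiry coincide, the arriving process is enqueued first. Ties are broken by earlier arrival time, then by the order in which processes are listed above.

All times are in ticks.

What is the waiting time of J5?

14

Schedule: | J1 0-2 | J2 2-4 | J3 4-6 | J4 6-8 | J5 8-10 | J2 10-12 | J3 12-14 | J4 14-16 | J5 16-18 | J2 18-20 |
Completion: J1=2  J2=20  J3=14  J4=16  J5=18
Turnaround (C−A): J1=2  J2=20  J3=14  J4=16  J5=18
Waiting(J5) = turnaround − burst = 18 − 4 = 14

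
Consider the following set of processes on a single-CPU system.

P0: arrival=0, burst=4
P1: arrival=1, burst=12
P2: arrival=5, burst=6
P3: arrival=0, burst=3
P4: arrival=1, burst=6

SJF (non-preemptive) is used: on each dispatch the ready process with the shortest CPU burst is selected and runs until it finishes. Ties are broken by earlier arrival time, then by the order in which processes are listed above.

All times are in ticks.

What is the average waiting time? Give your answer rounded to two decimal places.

Timeline: | P3 0-3 | P0 3-7 | P4 7-13 | P2 13-19 | P1 19-31 |
Completion: P0=7  P1=31  P2=19  P3=3  P4=13
Turnaround (C−A): P0=7  P1=30  P2=14  P3=3  P4=12
Waiting times: P0=3, P1=18, P2=8, P3=0, P4=6
Average waiting = (3+18+8+0+6) / 5 = 35/5 = 7.00

7.00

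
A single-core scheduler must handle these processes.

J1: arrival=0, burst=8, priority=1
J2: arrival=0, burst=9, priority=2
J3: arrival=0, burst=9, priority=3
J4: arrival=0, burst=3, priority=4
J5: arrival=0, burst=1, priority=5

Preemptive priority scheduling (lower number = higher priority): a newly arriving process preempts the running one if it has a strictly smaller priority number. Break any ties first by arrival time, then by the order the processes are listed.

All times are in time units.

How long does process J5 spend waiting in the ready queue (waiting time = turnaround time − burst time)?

Timeline: | J1 0-8 | J2 8-17 | J3 17-26 | J4 26-29 | J5 29-30 |
Completion: J1=8  J2=17  J3=26  J4=29  J5=30
Waiting(J5) = turnaround − burst = 30 − 1 = 29

29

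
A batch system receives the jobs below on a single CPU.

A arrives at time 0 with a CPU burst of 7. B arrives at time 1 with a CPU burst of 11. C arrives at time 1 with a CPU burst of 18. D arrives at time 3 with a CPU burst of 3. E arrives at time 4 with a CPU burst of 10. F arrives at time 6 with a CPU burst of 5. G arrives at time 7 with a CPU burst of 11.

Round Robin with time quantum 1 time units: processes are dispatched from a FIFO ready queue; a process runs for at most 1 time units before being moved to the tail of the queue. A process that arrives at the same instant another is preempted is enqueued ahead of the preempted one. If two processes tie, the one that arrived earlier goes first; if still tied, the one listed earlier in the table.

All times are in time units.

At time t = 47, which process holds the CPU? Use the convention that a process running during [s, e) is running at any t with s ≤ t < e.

E

Gantt: | A 0-1 | B 1-2 | C 2-3 | A 3-4 | B 4-5 | D 5-6 | C 6-7 | E 7-8 | A 8-9 | B 9-10 | F 10-11 | D 11-12 | G 12-13 | C 13-14 | E 14-15 | A 15-16 | B 16-17 | F 17-18 | D 18-19 | G 19-20 | C 20-21 | E 21-22 | A 22-23 | B 23-24 | F 24-25 | G 25-26 | C 26-27 | E 27-28 | A 28-29 | B 29-30 | F 30-31 | G 31-32 | C 32-33 | E 33-34 | A 34-35 | B 35-36 | F 36-37 | G 37-38 | C 38-39 | E 39-40 | B 40-41 | G 41-42 | C 42-43 | E 43-44 | B 44-45 | G 45-46 | C 46-47 | E 47-48 | B 48-49 | G 49-50 | C 50-51 | E 51-52 | B 52-53 | G 53-54 | C 54-55 | E 55-56 | G 56-57 | C 57-58 | G 58-59 | C 59-65 |
Completion: A=35  B=53  C=65  D=19  E=56  F=37  G=59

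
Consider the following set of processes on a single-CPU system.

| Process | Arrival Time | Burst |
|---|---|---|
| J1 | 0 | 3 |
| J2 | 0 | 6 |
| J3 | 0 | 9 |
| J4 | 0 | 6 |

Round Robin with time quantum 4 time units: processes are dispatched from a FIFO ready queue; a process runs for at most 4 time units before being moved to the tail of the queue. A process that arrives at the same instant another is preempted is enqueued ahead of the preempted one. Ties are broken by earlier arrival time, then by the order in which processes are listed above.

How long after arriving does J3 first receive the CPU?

Timeline: | J1 0-3 | J2 3-7 | J3 7-11 | J4 11-15 | J2 15-17 | J3 17-21 | J4 21-23 | J3 23-24 |
Completion: J1=3  J2=17  J3=24  J4=23
Turnaround (C−A): J1=3  J2=17  J3=24  J4=23
Response(J3) = first start − arrival = 7 − 0 = 7

7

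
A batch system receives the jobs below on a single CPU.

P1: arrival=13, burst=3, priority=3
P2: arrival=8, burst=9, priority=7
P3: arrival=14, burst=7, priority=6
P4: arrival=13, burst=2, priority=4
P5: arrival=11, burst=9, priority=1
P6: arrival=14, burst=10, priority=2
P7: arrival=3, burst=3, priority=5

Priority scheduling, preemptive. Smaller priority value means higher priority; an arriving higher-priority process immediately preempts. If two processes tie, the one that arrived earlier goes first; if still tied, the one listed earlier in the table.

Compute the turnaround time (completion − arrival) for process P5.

9

Schedule: | idle 0-3 | P7 3-6 | idle 6-8 | P2 8-11 | P5 11-20 | P6 20-30 | P1 30-33 | P4 33-35 | P3 35-42 | P2 42-48 |
Completion: P1=33  P2=48  P3=42  P4=35  P5=20  P6=30  P7=6
Turnaround(P5) = completion − arrival = 20 − 11 = 9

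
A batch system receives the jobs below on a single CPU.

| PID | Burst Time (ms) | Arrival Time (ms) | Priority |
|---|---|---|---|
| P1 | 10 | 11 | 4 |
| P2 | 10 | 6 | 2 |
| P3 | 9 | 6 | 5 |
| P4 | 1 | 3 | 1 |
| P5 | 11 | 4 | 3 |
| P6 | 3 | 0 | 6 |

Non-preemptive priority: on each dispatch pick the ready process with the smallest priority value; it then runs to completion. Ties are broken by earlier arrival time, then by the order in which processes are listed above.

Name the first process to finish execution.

Gantt: | P6 0-3 | P4 3-4 | P5 4-15 | P2 15-25 | P1 25-35 | P3 35-44 |
Completion: P1=35  P2=25  P3=44  P4=4  P5=15  P6=3
Turnaround (C−A): P1=24  P2=19  P3=38  P4=1  P5=11  P6=3
Finish order: P6 → P4 → P5 → P2 → P1 → P3

P6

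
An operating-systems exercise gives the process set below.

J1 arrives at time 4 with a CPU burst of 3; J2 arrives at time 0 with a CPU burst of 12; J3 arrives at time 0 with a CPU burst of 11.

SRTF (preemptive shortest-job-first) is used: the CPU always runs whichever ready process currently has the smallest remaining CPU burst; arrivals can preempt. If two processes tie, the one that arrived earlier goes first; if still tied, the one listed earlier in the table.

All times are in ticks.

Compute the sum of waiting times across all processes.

Schedule: | J3 0-4 | J1 4-7 | J3 7-14 | J2 14-26 |
Completion: J1=7  J2=26  J3=14
Waiting = turnaround − burst: J1=0, J2=14, J3=3
Total waiting = 0 + 14 + 3 = 17

17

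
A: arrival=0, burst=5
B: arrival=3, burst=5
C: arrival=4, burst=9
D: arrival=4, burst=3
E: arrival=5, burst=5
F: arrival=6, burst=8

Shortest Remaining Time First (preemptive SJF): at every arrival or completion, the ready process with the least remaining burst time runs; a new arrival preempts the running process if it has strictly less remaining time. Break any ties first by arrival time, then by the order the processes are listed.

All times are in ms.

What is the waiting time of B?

5

Schedule: | A 0-5 | D 5-8 | B 8-13 | E 13-18 | F 18-26 | C 26-35 |
Completion: A=5  B=13  C=35  D=8  E=18  F=26
Waiting(B) = turnaround − burst = 10 − 5 = 5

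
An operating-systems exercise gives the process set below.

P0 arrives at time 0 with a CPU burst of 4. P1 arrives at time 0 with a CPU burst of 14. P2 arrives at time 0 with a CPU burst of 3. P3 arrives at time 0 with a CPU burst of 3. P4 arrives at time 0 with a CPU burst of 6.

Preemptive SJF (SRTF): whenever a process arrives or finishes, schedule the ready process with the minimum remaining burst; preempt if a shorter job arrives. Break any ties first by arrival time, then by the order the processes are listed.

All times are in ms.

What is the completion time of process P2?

Schedule: | P2 0-3 | P3 3-6 | P0 6-10 | P4 10-16 | P1 16-30 |
Completion: P0=10  P1=30  P2=3  P3=6  P4=16

3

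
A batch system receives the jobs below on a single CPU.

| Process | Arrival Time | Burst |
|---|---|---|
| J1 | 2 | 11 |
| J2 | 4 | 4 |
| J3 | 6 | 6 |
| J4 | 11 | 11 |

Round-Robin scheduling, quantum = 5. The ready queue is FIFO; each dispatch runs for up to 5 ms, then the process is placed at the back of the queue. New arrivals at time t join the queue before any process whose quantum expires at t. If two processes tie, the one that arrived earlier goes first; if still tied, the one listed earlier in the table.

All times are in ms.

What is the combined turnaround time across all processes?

77

Schedule: | idle 0-2 | J1 2-7 | J2 7-11 | J3 11-16 | J1 16-21 | J4 21-26 | J3 26-27 | J1 27-28 | J4 28-34 |
Completion: J1=28  J2=11  J3=27  J4=34
Turnaround = completion − arrival: J1=26, J2=7, J3=21, J4=23
Total turnaround = 26 + 7 + 21 + 23 = 77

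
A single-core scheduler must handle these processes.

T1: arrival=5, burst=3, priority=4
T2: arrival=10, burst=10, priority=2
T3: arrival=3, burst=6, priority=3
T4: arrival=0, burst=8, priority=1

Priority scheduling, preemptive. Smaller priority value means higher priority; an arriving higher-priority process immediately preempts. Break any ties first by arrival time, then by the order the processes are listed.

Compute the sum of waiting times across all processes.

Gantt: | T4 0-8 | T3 8-10 | T2 10-20 | T3 20-24 | T1 24-27 |
Completion: T1=27  T2=20  T3=24  T4=8
Turnaround (C−A): T1=22  T2=10  T3=21  T4=8
Waiting = turnaround − burst: T1=19, T2=0, T3=15, T4=0
Total waiting = 19 + 0 + 15 + 0 = 34

34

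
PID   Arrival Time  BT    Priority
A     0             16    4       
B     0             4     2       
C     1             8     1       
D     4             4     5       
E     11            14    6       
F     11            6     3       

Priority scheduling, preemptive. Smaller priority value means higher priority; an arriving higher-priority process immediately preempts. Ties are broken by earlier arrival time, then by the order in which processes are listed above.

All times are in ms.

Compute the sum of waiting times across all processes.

84

Timeline: | B 0-1 | C 1-9 | B 9-12 | F 12-18 | A 18-34 | D 34-38 | E 38-52 |
Completion: A=34  B=12  C=9  D=38  E=52  F=18
Turnaround (C−A): A=34  B=12  C=8  D=34  E=41  F=7
Waiting = turnaround − burst: A=18, B=8, C=0, D=30, E=27, F=1
Total waiting = 18 + 8 + 0 + 30 + 27 + 1 = 84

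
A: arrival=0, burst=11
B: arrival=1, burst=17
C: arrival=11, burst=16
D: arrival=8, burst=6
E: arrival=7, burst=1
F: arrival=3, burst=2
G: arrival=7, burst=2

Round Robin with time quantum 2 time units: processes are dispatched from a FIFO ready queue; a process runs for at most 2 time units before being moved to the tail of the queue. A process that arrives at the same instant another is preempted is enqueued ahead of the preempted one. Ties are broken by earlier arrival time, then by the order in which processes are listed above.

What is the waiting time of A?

Schedule: | A 0-2 | B 2-4 | A 4-6 | F 6-8 | B 8-10 | A 10-12 | E 12-13 | G 13-15 | D 15-17 | B 17-19 | C 19-21 | A 21-23 | D 23-25 | B 25-27 | C 27-29 | A 29-31 | D 31-33 | B 33-35 | C 35-37 | A 37-38 | B 38-40 | C 40-42 | B 42-44 | C 44-46 | B 46-48 | C 48-50 | B 50-51 | C 51-55 |
Completion: A=38  B=51  C=55  D=33  E=13  F=8  G=15
Waiting(A) = turnaround − burst = 38 − 11 = 27

27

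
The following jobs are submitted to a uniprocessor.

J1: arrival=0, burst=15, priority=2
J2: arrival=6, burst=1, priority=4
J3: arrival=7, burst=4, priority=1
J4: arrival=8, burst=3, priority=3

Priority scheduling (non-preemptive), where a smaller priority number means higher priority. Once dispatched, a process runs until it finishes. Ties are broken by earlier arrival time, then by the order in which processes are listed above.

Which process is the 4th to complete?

Schedule: | J1 0-15 | J3 15-19 | J4 19-22 | J2 22-23 |
Completion: J1=15  J2=23  J3=19  J4=22
Finish order: J1 → J3 → J4 → J2

J2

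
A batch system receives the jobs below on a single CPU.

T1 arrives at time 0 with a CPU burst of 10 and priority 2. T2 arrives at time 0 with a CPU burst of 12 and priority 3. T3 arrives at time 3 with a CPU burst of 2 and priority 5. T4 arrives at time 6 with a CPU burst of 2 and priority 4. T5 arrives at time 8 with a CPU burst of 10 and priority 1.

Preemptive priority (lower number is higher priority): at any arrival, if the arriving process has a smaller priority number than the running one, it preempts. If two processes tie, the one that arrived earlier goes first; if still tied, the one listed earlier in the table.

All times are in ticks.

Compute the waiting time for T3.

Schedule: | T1 0-8 | T5 8-18 | T1 18-20 | T2 20-32 | T4 32-34 | T3 34-36 |
Completion: T1=20  T2=32  T3=36  T4=34  T5=18
Waiting(T3) = turnaround − burst = 33 − 2 = 31

31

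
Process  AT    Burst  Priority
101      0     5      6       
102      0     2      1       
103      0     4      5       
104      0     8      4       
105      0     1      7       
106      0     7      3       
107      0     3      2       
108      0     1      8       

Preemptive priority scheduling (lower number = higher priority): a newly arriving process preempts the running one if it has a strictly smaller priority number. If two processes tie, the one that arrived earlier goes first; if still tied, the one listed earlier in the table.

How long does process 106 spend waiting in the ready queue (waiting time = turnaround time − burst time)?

5

Gantt: | 102 0-2 | 107 2-5 | 106 5-12 | 104 12-20 | 103 20-24 | 101 24-29 | 105 29-30 | 108 30-31 |
Completion: 101=29  102=2  103=24  104=20  105=30  106=12  107=5  108=31
Waiting(106) = turnaround − burst = 12 − 7 = 5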